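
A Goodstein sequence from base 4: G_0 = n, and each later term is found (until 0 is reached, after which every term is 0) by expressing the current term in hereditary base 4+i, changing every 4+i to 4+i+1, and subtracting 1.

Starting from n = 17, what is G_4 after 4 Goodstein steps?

43

G_0 = 17. HB_4(17) = 4^2 + 1. Bump = 26. G_1 = 25.
G_1 = 25. HB_5(25) = 5^2. Bump = 36. G_2 = 35.
G_2 = 35. HB_6(35) = 5·6 + 5. Bump = 40. G_3 = 39.
G_3 = 39. HB_7(39) = 5·7 + 4. Bump = 44. G_4 = 43.
G_4 = 43. HB_8(43) = 5·8 + 3. Bump = 48. G_5 = 47.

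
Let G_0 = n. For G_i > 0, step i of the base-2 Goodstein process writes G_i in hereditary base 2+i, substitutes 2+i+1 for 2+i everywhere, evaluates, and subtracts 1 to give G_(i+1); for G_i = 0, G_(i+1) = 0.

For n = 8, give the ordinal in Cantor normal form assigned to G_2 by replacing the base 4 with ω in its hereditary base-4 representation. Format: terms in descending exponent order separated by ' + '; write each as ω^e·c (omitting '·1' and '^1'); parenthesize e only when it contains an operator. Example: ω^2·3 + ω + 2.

G_0=8  [base 2] 2^(2 + 1)  →[2↦3]→  3^(3 + 1) = 81  −1 ⇒ G_1=80
G_1=80  [base 3] 2·3^3 + 2·3^2 + 2·3 + 2  →[3↦4]→  2·4^4 + 2·4^2 + 2·4 + 2 = 554  −1 ⇒ G_2=553

ω^ω·2 + ω^2·2 + ω·2 + 1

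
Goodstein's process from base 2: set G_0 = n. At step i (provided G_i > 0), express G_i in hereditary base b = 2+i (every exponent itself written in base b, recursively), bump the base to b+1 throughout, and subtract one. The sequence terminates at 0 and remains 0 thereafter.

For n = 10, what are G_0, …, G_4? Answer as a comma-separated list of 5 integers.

10, 83, 1025, 15625, 279935

10 —HB2→ 2^(2 + 1) + 2 —bump→ 3^(3 + 1) + 3 = 84 —(−1)→ 83
83 —HB3→ 3^(3 + 1) + 2 —bump→ 4^(4 + 1) + 2 = 1026 —(−1)→ 1025
1025 —HB4→ 4^(4 + 1) + 1 —bump→ 5^(5 + 1) + 1 = 15626 —(−1)→ 15625
15625 —HB5→ 5^(5 + 1) —bump→ 6^(6 + 1) = 279936 —(−1)→ 279935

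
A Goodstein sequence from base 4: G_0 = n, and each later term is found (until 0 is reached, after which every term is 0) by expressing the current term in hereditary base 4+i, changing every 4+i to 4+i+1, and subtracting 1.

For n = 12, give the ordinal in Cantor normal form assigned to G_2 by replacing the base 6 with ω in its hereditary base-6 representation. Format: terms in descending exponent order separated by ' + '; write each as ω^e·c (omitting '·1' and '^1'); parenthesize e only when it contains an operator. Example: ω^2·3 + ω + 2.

ω·2 + 3

step 0: 12 = 3·4; sub 5 for 4: 3·5; = 15; G_1 = 15−1 = 14
step 1: 14 = 2·5 + 4; sub 6 for 5: 2·6 + 4; = 16; G_2 = 16−1 = 15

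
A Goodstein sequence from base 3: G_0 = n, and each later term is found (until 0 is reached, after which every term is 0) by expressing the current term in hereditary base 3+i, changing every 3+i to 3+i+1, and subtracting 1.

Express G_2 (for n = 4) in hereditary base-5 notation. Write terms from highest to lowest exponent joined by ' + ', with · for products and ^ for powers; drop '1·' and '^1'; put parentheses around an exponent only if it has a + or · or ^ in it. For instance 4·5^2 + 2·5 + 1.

4

step 0: 4 = 3 + 1; sub 4 for 3: 4 + 1; = 5; G_1 = 5−1 = 4
step 1: 4 = 4; sub 5 for 4: 5; = 5; G_2 = 5−1 = 4
step 2: 4 = 4; sub 6 for 5: 4; = 4; G_3 = 4−1 = 3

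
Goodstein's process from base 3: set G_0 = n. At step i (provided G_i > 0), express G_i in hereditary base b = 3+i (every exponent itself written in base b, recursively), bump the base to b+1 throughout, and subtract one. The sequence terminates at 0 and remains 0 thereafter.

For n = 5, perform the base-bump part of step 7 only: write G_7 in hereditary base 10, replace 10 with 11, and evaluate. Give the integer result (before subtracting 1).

1

(0) 5|_3 = 3 + 2 ↦ 4 + 2|_4 = 6 ⇒ 5
(1) 5|_4 = 4 + 1 ↦ 5 + 1|_5 = 6 ⇒ 5
(2) 5|_5 = 5 ↦ 6|_6 = 6 ⇒ 5
(3) 5|_6 = 5 ↦ 5|_7 = 5 ⇒ 4
(4) 4|_7 = 4 ↦ 4|_8 = 4 ⇒ 3
(5) 3|_8 = 3 ↦ 3|_9 = 3 ⇒ 2
(6) 2|_9 = 2 ↦ 2|_10 = 2 ⇒ 1
(7) 1|_10 = 1 ↦ 1|_11 = 1 ⇒ 0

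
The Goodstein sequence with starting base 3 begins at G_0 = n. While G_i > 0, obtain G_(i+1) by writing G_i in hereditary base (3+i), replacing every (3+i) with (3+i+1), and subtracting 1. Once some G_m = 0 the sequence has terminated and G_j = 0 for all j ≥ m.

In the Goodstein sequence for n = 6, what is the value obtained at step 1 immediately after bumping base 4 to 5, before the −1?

8

step 0: 6 = 2·3; sub 4 for 3: 2·4; = 8; G_1 = 8−1 = 7
step 1: 7 = 4 + 3; sub 5 for 4: 5 + 3; = 8; G_2 = 8−1 = 7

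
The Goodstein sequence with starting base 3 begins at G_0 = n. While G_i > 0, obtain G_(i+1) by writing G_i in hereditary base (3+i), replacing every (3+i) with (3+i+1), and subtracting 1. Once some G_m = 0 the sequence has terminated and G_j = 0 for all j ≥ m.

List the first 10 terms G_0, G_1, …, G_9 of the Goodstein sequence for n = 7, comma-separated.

base 3: 7 = 2·3 + 1; at 4: 2·4 + 1 = 9; next = 8
base 4: 8 = 2·4; at 5: 2·5 = 10; next = 9
base 5: 9 = 5 + 4; at 6: 6 + 4 = 10; next = 9
base 6: 9 = 6 + 3; at 7: 7 + 3 = 10; next = 9
base 7: 9 = 7 + 2; at 8: 8 + 2 = 10; next = 9
base 8: 9 = 8 + 1; at 9: 9 + 1 = 10; next = 9
base 9: 9 = 9; at 10: 10 = 10; next = 9
base 10: 9 = 9; at 11: 9 = 9; next = 8
base 11: 8 = 8; at 12: 8 = 8; next = 7

7, 8, 9, 9, 9, 9, 9, 9, 8, 7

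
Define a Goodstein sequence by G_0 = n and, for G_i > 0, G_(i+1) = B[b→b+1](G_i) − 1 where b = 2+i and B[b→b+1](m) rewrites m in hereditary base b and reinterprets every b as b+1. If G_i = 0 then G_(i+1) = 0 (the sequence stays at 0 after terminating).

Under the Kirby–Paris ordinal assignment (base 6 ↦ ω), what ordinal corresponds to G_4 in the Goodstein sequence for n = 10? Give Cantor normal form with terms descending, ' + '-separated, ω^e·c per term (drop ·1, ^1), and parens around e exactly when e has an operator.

i=0: 10 = 2^(2 + 1) + 2 (b=2); 2→3: 3^(3 + 1) + 3 = 84; 84−1 = 83
i=1: 83 = 3^(3 + 1) + 2 (b=3); 3→4: 4^(4 + 1) + 2 = 1026; 1026−1 = 1025
i=2: 1025 = 4^(4 + 1) + 1 (b=4); 4→5: 5^(5 + 1) + 1 = 15626; 15626−1 = 15625
i=3: 15625 = 5^(5 + 1) (b=5); 5→6: 6^(6 + 1) = 279936; 279936−1 = 279935
i=4: 279935 = 5·6^6 + 5·6^5 + 5·6^4 + 5·6^3 + 5·6^2 + 5·6 + 5 (b=6); 6→7: 5·7^7 + 5·7^5 + 5·7^4 + 5·7^3 + 5·7^2 + 5·7 + 5 = 4215755; 4215755−1 = 4215754

ω^ω·5 + ω^5·5 + ω^4·5 + ω^3·5 + ω^2·5 + ω·5 + 5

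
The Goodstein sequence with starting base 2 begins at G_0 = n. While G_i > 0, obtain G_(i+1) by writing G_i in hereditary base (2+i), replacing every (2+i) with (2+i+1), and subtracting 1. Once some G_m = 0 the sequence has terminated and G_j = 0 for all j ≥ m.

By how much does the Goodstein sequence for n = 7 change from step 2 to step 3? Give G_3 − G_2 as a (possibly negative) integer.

2868

i=0: 7 = 2^2 + 2 + 1 (b=2); 2→3: 3^3 + 3 + 1 = 31; 31−1 = 30
i=1: 30 = 3^3 + 3 (b=3); 3→4: 4^4 + 4 = 260; 260−1 = 259
i=2: 259 = 4^4 + 3 (b=4); 4→5: 5^5 + 3 = 3128; 3128−1 = 3127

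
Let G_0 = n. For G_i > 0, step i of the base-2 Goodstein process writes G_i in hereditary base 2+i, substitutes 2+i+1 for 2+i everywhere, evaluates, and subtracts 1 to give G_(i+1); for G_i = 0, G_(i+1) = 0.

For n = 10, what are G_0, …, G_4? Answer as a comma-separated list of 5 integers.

10, 83, 1025, 15625, 279935

10 —HB2→ 2^(2 + 1) + 2 —bump→ 3^(3 + 1) + 3 = 84 —(−1)→ 83
83 —HB3→ 3^(3 + 1) + 2 —bump→ 4^(4 + 1) + 2 = 1026 —(−1)→ 1025
1025 —HB4→ 4^(4 + 1) + 1 —bump→ 5^(5 + 1) + 1 = 15626 —(−1)→ 15625
15625 —HB5→ 5^(5 + 1) —bump→ 6^(6 + 1) = 279936 —(−1)→ 279935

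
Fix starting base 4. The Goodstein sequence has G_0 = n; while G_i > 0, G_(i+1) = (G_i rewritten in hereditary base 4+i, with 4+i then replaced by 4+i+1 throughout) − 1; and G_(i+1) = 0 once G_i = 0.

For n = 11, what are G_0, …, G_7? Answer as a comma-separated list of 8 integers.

11 —HB4→ 2·4 + 3 —bump→ 2·5 + 3 = 13 —(−1)→ 12
12 —HB5→ 2·5 + 2 —bump→ 2·6 + 2 = 14 —(−1)→ 13
13 —HB6→ 2·6 + 1 —bump→ 2·7 + 1 = 15 —(−1)→ 14
14 —HB7→ 2·7 —bump→ 2·8 = 16 —(−1)→ 15
15 —HB8→ 8 + 7 —bump→ 9 + 7 = 16 —(−1)→ 15
15 —HB9→ 9 + 6 —bump→ 10 + 6 = 16 —(−1)→ 15
15 —HB10→ 10 + 5 —bump→ 11 + 5 = 16 —(−1)→ 15

11, 12, 13, 14, 15, 15, 15, 15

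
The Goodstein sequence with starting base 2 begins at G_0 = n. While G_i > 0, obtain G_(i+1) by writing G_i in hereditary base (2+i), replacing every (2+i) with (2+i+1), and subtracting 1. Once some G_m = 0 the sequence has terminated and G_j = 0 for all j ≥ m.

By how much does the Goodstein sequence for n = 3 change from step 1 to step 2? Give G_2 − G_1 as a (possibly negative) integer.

base 2: 3 = 2 + 1; at 3: 3 + 1 = 4; next = 3
base 3: 3 = 3; at 4: 4 = 4; next = 3

0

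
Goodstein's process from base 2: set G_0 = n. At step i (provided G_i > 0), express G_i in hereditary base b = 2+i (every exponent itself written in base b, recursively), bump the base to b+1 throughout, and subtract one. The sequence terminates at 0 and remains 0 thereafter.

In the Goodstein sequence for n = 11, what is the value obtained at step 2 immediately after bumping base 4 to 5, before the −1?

step 0: 11 = 2^(2 + 1) + 2 + 1; sub 3 for 2: 3^(3 + 1) + 3 + 1; = 85; G_1 = 85−1 = 84
step 1: 84 = 3^(3 + 1) + 3; sub 4 for 3: 4^(4 + 1) + 4; = 1028; G_2 = 1028−1 = 1027
step 2: 1027 = 4^(4 + 1) + 3; sub 5 for 4: 5^(5 + 1) + 3; = 15628; G_3 = 15628−1 = 15627

15628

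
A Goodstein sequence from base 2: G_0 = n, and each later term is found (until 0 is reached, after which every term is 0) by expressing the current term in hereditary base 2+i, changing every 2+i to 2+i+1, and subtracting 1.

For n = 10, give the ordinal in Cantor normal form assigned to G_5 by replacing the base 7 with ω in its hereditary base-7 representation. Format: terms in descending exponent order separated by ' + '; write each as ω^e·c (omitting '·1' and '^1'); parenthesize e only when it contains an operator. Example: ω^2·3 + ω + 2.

[0] 10 ≡ 2^(2 + 1) + 2 (base 2). Lift 3: 84. −1: 83.
[1] 83 ≡ 3^(3 + 1) + 2 (base 3). Lift 4: 1026. −1: 1025.
[2] 1025 ≡ 4^(4 + 1) + 1 (base 4). Lift 5: 15626. −1: 15625.
[3] 15625 ≡ 5^(5 + 1) (base 5). Lift 6: 279936. −1: 279935.
[4] 279935 ≡ 5·6^6 + 5·6^5 + 5·6^4 + 5·6^3 + 5·6^2 + 5·6 + 5 (base 6). Lift 7: 4215755. −1: 4215754.

ω^ω·5 + ω^5·5 + ω^4·5 + ω^3·5 + ω^2·5 + ω·5 + 4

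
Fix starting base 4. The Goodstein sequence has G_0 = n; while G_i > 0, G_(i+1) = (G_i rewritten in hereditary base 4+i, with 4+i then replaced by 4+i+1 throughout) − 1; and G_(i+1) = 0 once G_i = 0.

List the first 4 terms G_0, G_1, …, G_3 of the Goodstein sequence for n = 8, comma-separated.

i=0: 8 = 2·4 (b=4); 4→5: 2·5 = 10; 10−1 = 9
i=1: 9 = 5 + 4 (b=5); 5→6: 6 + 4 = 10; 10−1 = 9
i=2: 9 = 6 + 3 (b=6); 6→7: 7 + 3 = 10; 10−1 = 9

8, 9, 9, 9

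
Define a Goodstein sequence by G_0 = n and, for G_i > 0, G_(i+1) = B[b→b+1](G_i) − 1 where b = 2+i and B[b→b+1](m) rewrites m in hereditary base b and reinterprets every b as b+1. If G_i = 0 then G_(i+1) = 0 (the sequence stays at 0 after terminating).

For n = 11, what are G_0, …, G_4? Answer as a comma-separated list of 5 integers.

11, 84, 1027, 15627, 279937

G_0 = 11. HB_2(11) = 2^(2 + 1) + 2 + 1. Bump = 85. G_1 = 84.
G_1 = 84. HB_3(84) = 3^(3 + 1) + 3. Bump = 1028. G_2 = 1027.
G_2 = 1027. HB_4(1027) = 4^(4 + 1) + 3. Bump = 15628. G_3 = 15627.
G_3 = 15627. HB_5(15627) = 5^(5 + 1) + 2. Bump = 279938. G_4 = 279937.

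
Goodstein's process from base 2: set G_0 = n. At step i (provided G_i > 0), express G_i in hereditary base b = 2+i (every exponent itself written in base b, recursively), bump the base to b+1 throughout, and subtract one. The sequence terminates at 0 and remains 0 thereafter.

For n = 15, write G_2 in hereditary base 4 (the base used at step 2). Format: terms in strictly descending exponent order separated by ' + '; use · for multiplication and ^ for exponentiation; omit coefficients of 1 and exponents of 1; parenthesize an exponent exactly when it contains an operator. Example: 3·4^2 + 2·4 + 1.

4^(4 + 1) + 4^4 + 3

(0) 15|_2 = 2^(2 + 1) + 2^2 + 2 + 1 ↦ 3^(3 + 1) + 3^3 + 3 + 1|_3 = 112 ⇒ 111
(1) 111|_3 = 3^(3 + 1) + 3^3 + 3 ↦ 4^(4 + 1) + 4^4 + 4|_4 = 1284 ⇒ 1283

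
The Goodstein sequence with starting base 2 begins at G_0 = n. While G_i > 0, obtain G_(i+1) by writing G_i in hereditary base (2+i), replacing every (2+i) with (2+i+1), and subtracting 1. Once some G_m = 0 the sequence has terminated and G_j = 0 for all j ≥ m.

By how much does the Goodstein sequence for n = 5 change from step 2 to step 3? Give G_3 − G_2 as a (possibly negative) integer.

212

5 —HB2→ 2^2 + 1 —bump→ 3^3 + 1 = 28 —(−1)→ 27
27 —HB3→ 3^3 —bump→ 4^4 = 256 —(−1)→ 255
255 —HB4→ 3·4^3 + 3·4^2 + 3·4 + 3 —bump→ 3·5^3 + 3·5^2 + 3·5 + 3 = 468 —(−1)→ 467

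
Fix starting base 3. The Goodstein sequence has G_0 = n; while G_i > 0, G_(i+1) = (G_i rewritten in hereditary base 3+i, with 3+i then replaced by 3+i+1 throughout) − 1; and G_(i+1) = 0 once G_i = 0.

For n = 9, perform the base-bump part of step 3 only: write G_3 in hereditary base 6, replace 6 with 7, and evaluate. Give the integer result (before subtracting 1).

22

(0) 9|_3 = 3^2 ↦ 4^2|_4 = 16 ⇒ 15
(1) 15|_4 = 3·4 + 3 ↦ 3·5 + 3|_5 = 18 ⇒ 17
(2) 17|_5 = 3·5 + 2 ↦ 3·6 + 2|_6 = 20 ⇒ 19
(3) 19|_6 = 3·6 + 1 ↦ 3·7 + 1|_7 = 22 ⇒ 21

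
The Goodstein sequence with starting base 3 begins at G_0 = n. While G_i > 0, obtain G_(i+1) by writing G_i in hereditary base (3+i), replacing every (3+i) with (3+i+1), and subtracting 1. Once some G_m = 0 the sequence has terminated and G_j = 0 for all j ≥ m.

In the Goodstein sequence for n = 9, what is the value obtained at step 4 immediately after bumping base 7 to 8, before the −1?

24

G_0 = 9. HB_3(9) = 3^2. Bump = 16. G_1 = 15.
G_1 = 15. HB_4(15) = 3·4 + 3. Bump = 18. G_2 = 17.
G_2 = 17. HB_5(17) = 3·5 + 2. Bump = 20. G_3 = 19.
G_3 = 19. HB_6(19) = 3·6 + 1. Bump = 22. G_4 = 21.
G_4 = 21. HB_7(21) = 3·7. Bump = 24. G_5 = 23.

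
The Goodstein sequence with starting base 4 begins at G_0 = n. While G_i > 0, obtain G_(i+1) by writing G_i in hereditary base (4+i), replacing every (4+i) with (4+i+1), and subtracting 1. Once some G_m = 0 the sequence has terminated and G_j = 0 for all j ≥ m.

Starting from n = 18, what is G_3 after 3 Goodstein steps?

48

base 4: 18 = 4^2 + 2; at 5: 5^2 + 2 = 27; next = 26
base 5: 26 = 5^2 + 1; at 6: 6^2 + 1 = 37; next = 36
base 6: 36 = 6^2; at 7: 7^2 = 49; next = 48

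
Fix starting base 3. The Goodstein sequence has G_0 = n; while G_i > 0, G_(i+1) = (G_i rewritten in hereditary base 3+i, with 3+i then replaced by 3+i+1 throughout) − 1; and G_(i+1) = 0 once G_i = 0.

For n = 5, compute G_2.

[0] 5 ≡ 3 + 2 (base 3). Lift 4: 6. −1: 5.
[1] 5 ≡ 4 + 1 (base 4). Lift 5: 6. −1: 5.
[2] 5 ≡ 5 (base 5). Lift 6: 6. −1: 5.

5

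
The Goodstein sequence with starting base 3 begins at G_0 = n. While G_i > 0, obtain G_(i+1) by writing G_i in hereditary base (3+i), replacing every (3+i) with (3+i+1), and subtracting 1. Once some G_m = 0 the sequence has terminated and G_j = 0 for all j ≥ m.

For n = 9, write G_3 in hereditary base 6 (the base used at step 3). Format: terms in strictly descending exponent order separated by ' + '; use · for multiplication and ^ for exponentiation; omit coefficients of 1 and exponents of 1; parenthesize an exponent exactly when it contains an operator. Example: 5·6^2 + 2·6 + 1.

3·6 + 1

[0] 9 ≡ 3^2 (base 3). Lift 4: 16. −1: 15.
[1] 15 ≡ 3·4 + 3 (base 4). Lift 5: 18. −1: 17.
[2] 17 ≡ 3·5 + 2 (base 5). Lift 6: 20. −1: 19.
[3] 19 ≡ 3·6 + 1 (base 6). Lift 7: 22. −1: 21.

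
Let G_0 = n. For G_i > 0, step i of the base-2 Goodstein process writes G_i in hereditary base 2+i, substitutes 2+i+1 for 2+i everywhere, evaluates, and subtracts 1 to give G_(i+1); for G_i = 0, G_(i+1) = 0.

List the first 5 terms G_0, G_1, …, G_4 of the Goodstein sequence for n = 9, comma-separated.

G_0=9  [base 2] 2^(2 + 1) + 1  →[2↦3]→  3^(3 + 1) + 1 = 82  −1 ⇒ G_1=81
G_1=81  [base 3] 3^(3 + 1)  →[3↦4]→  4^(4 + 1) = 1024  −1 ⇒ G_2=1023
G_2=1023  [base 4] 3·4^4 + 3·4^3 + 3·4^2 + 3·4 + 3  →[4↦5]→  3·5^5 + 3·5^3 + 3·5^2 + 3·5 + 3 = 9843  −1 ⇒ G_3=9842
G_3=9842  [base 5] 3·5^5 + 3·5^3 + 3·5^2 + 3·5 + 2  →[5↦6]→  3·6^6 + 3·6^3 + 3·6^2 + 3·6 + 2 = 140744  −1 ⇒ G_4=140743

9, 81, 1023, 9842, 140743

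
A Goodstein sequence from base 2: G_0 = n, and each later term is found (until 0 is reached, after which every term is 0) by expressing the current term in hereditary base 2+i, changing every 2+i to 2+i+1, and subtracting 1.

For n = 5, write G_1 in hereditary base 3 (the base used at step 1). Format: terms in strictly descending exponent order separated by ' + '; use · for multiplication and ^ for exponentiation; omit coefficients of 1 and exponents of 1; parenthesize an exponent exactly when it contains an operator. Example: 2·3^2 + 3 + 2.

3^3

G_0=5  [base 2] 2^2 + 1  →[2↦3]→  3^3 + 1 = 28  −1 ⇒ G_1=27
G_1=27  [base 3] 3^3  →[3↦4]→  4^4 = 256  −1 ⇒ G_2=255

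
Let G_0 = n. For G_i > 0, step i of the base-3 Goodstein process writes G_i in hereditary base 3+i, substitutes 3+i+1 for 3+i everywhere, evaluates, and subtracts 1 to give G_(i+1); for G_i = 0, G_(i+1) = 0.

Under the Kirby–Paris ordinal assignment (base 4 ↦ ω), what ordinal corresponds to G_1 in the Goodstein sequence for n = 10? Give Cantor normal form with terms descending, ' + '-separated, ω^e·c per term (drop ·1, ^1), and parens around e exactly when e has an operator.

[0] 10 ≡ 3^2 + 1 (base 3). Lift 4: 17. −1: 16.
[1] 16 ≡ 4^2 (base 4). Lift 5: 25. −1: 24.

ω^2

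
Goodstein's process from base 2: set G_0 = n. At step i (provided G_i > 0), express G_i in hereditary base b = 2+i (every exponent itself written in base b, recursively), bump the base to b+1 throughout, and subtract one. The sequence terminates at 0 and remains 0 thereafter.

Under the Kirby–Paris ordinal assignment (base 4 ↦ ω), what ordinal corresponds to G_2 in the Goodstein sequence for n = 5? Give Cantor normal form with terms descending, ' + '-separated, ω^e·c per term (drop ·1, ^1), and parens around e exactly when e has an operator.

ω^3·3 + ω^2·3 + ω·3 + 3

(0) 5|_2 = 2^2 + 1 ↦ 3^3 + 1|_3 = 28 ⇒ 27
(1) 27|_3 = 3^3 ↦ 4^4|_4 = 256 ⇒ 255
(2) 255|_4 = 3·4^3 + 3·4^2 + 3·4 + 3 ↦ 3·5^3 + 3·5^2 + 3·5 + 3|_5 = 468 ⇒ 467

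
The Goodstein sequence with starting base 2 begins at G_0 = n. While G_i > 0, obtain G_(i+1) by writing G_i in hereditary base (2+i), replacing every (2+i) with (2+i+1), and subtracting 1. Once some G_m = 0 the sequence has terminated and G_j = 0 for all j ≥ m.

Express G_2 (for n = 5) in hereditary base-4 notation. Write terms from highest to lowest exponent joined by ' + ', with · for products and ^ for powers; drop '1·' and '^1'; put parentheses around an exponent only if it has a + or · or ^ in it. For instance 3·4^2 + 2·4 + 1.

[0] 5 ≡ 2^2 + 1 (base 2). Lift 3: 28. −1: 27.
[1] 27 ≡ 3^3 (base 3). Lift 4: 256. −1: 255.
[2] 255 ≡ 3·4^3 + 3·4^2 + 3·4 + 3 (base 4). Lift 5: 468. −1: 467.

3·4^3 + 3·4^2 + 3·4 + 3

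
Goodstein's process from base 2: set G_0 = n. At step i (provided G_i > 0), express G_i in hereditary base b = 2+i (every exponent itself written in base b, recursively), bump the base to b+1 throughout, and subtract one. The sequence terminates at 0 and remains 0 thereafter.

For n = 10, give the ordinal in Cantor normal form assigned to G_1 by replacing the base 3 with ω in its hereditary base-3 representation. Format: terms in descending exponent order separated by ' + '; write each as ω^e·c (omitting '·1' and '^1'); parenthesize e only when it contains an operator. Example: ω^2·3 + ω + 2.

ω^(ω + 1) + 2

[0] 10 ≡ 2^(2 + 1) + 2 (base 2). Lift 3: 84. −1: 83.
[1] 83 ≡ 3^(3 + 1) + 2 (base 3). Lift 4: 1026. −1: 1025.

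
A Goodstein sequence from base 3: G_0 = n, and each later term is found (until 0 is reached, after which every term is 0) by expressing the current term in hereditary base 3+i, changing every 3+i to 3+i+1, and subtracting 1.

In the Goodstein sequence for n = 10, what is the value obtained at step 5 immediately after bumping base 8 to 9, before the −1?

37

[0] 10 ≡ 3^2 + 1 (base 3). Lift 4: 17. −1: 16.
[1] 16 ≡ 4^2 (base 4). Lift 5: 25. −1: 24.
[2] 24 ≡ 4·5 + 4 (base 5). Lift 6: 28. −1: 27.
[3] 27 ≡ 4·6 + 3 (base 6). Lift 7: 31. −1: 30.
[4] 30 ≡ 4·7 + 2 (base 7). Lift 8: 34. −1: 33.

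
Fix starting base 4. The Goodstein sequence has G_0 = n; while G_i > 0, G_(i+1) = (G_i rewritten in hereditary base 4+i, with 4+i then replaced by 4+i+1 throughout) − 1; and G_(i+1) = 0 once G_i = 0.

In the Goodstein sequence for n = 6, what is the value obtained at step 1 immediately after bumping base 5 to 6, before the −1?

7

G_0 = 6. HB_4(6) = 4 + 2. Bump = 7. G_1 = 6.
G_1 = 6. HB_5(6) = 5 + 1. Bump = 7. G_2 = 6.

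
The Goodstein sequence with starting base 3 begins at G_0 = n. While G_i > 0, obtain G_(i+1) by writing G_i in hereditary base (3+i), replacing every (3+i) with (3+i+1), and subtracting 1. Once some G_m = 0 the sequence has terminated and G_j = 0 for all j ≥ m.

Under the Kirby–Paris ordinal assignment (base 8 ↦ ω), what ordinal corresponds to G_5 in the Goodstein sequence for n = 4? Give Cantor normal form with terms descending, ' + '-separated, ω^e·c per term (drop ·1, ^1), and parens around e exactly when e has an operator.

1

step 0: 4 = 3 + 1; sub 4 for 3: 4 + 1; = 5; G_1 = 5−1 = 4
step 1: 4 = 4; sub 5 for 4: 5; = 5; G_2 = 5−1 = 4
step 2: 4 = 4; sub 6 for 5: 4; = 4; G_3 = 4−1 = 3
step 3: 3 = 3; sub 7 for 6: 3; = 3; G_4 = 3−1 = 2
step 4: 2 = 2; sub 8 for 7: 2; = 2; G_5 = 2−1 = 1
step 5: 1 = 1; sub 9 for 8: 1; = 1; G_6 = 1−1 = 0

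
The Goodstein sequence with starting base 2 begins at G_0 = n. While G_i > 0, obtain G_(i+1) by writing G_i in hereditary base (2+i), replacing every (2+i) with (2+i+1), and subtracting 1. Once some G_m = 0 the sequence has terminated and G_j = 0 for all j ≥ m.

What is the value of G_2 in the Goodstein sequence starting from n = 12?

1065

G_0=12  [base 2] 2^(2 + 1) + 2^2  →[2↦3]→  3^(3 + 1) + 3^3 = 108  −1 ⇒ G_1=107
G_1=107  [base 3] 3^(3 + 1) + 2·3^2 + 2·3 + 2  →[3↦4]→  4^(4 + 1) + 2·4^2 + 2·4 + 2 = 1066  −1 ⇒ G_2=1065
G_2=1065  [base 4] 4^(4 + 1) + 2·4^2 + 2·4 + 1  →[4↦5]→  5^(5 + 1) + 2·5^2 + 2·5 + 1 = 15686  −1 ⇒ G_3=15685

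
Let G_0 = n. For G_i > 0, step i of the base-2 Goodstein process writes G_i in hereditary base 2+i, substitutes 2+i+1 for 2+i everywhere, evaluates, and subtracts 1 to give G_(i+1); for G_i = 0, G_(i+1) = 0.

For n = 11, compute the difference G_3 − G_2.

base 2: 11 = 2^(2 + 1) + 2 + 1; at 3: 3^(3 + 1) + 3 + 1 = 85; next = 84
base 3: 84 = 3^(3 + 1) + 3; at 4: 4^(4 + 1) + 4 = 1028; next = 1027
base 4: 1027 = 4^(4 + 1) + 3; at 5: 5^(5 + 1) + 3 = 15628; next = 15627

14600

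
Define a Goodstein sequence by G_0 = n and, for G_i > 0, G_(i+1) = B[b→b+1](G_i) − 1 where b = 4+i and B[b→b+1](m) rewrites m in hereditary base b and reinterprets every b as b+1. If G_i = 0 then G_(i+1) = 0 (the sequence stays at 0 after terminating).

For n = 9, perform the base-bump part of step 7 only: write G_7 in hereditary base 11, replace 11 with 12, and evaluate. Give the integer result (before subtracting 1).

base 4: 9 = 2·4 + 1; at 5: 2·5 + 1 = 11; next = 10
base 5: 10 = 2·5; at 6: 2·6 = 12; next = 11
base 6: 11 = 6 + 5; at 7: 7 + 5 = 12; next = 11
base 7: 11 = 7 + 4; at 8: 8 + 4 = 12; next = 11
base 8: 11 = 8 + 3; at 9: 9 + 3 = 12; next = 11
base 9: 11 = 9 + 2; at 10: 10 + 2 = 12; next = 11
base 10: 11 = 10 + 1; at 11: 11 + 1 = 12; next = 11
base 11: 11 = 11; at 12: 12 = 12; next = 11

12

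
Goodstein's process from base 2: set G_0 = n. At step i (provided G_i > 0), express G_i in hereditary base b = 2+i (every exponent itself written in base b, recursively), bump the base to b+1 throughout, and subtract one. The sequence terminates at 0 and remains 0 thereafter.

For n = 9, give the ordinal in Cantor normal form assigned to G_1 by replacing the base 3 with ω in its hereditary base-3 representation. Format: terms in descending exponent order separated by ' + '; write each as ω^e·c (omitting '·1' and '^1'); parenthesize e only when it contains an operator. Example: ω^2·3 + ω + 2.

ω^(ω + 1)

9 —HB2→ 2^(2 + 1) + 1 —bump→ 3^(3 + 1) + 1 = 82 —(−1)→ 81
81 —HB3→ 3^(3 + 1) —bump→ 4^(4 + 1) = 1024 —(−1)→ 1023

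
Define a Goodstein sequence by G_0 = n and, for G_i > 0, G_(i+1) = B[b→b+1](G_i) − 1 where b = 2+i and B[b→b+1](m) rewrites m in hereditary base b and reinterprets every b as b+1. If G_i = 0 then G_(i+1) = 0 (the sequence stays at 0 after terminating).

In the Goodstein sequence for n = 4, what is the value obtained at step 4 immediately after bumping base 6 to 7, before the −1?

[0] 4 ≡ 2^2 (base 2). Lift 3: 27. −1: 26.
[1] 26 ≡ 2·3^2 + 2·3 + 2 (base 3). Lift 4: 42. −1: 41.
[2] 41 ≡ 2·4^2 + 2·4 + 1 (base 4). Lift 5: 61. −1: 60.
[3] 60 ≡ 2·5^2 + 2·5 (base 5). Lift 6: 84. −1: 83.
[4] 83 ≡ 2·6^2 + 6 + 5 (base 6). Lift 7: 110. −1: 109.

110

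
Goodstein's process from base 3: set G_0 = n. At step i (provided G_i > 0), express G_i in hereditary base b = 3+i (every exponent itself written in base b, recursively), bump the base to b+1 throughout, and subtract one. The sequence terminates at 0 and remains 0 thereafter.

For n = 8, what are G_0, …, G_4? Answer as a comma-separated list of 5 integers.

base 3: 8 = 2·3 + 2; at 4: 2·4 + 2 = 10; next = 9
base 4: 9 = 2·4 + 1; at 5: 2·5 + 1 = 11; next = 10
base 5: 10 = 2·5; at 6: 2·6 = 12; next = 11
base 6: 11 = 6 + 5; at 7: 7 + 5 = 12; next = 11

8, 9, 10, 11, 11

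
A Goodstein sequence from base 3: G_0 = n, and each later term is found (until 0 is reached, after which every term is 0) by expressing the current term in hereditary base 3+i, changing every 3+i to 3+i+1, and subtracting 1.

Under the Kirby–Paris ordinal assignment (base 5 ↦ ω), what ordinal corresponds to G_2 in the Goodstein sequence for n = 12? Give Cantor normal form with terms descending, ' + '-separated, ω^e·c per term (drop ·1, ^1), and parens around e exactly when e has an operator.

ω^2 + 2

(0) 12|_3 = 3^2 + 3 ↦ 4^2 + 4|_4 = 20 ⇒ 19
(1) 19|_4 = 4^2 + 3 ↦ 5^2 + 3|_5 = 28 ⇒ 27
(2) 27|_5 = 5^2 + 2 ↦ 6^2 + 2|_6 = 38 ⇒ 37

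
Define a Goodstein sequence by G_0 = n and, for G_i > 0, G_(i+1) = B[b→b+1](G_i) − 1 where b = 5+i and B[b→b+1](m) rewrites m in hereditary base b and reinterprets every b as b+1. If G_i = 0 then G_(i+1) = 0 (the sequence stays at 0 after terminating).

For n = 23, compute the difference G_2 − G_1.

3

[0] 23 ≡ 4·5 + 3 (base 5). Lift 6: 27. −1: 26.
[1] 26 ≡ 4·6 + 2 (base 6). Lift 7: 30. −1: 29.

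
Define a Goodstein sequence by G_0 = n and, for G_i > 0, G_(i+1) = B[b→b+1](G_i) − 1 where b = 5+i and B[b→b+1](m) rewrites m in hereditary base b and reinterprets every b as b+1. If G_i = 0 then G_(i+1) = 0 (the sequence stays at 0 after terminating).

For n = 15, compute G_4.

20

(0) 15|_5 = 3·5 ↦ 3·6|_6 = 18 ⇒ 17
(1) 17|_6 = 2·6 + 5 ↦ 2·7 + 5|_7 = 19 ⇒ 18
(2) 18|_7 = 2·7 + 4 ↦ 2·8 + 4|_8 = 20 ⇒ 19
(3) 19|_8 = 2·8 + 3 ↦ 2·9 + 3|_9 = 21 ⇒ 20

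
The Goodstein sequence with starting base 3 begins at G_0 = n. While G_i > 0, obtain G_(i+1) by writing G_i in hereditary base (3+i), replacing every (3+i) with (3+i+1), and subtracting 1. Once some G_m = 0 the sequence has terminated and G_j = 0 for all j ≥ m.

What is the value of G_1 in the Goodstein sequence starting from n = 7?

G_0 = 7. HB_3(7) = 2·3 + 1. Bump = 9. G_1 = 8.
G_1 = 8. HB_4(8) = 2·4. Bump = 10. G_2 = 9.

8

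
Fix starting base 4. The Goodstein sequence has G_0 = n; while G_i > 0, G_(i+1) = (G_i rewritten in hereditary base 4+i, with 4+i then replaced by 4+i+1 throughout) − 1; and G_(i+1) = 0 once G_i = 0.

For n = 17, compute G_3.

G_0 = 17. HB_4(17) = 4^2 + 1. Bump = 26. G_1 = 25.
G_1 = 25. HB_5(25) = 5^2. Bump = 36. G_2 = 35.
G_2 = 35. HB_6(35) = 5·6 + 5. Bump = 40. G_3 = 39.

39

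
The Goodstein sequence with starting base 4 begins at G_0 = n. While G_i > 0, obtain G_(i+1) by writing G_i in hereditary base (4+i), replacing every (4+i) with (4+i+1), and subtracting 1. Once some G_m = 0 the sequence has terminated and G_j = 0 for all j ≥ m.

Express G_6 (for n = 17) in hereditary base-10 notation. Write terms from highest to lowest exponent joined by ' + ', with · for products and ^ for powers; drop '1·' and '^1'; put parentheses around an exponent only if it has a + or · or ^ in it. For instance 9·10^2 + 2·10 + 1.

17 —HB4→ 4^2 + 1 —bump→ 5^2 + 1 = 26 —(−1)→ 25
25 —HB5→ 5^2 —bump→ 6^2 = 36 —(−1)→ 35
35 —HB6→ 5·6 + 5 —bump→ 5·7 + 5 = 40 —(−1)→ 39
39 —HB7→ 5·7 + 4 —bump→ 5·8 + 4 = 44 —(−1)→ 43
43 —HB8→ 5·8 + 3 —bump→ 5·9 + 3 = 48 —(−1)→ 47
47 —HB9→ 5·9 + 2 —bump→ 5·10 + 2 = 52 —(−1)→ 51
51 —HB10→ 5·10 + 1 —bump→ 5·11 + 1 = 56 —(−1)→ 55

5·10 + 1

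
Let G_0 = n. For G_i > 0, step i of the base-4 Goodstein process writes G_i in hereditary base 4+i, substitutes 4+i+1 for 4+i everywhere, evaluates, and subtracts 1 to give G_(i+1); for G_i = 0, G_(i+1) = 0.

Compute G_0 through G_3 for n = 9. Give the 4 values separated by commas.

9, 10, 11, 11

step 0: 9 = 2·4 + 1; sub 5 for 4: 2·5 + 1; = 11; G_1 = 11−1 = 10
step 1: 10 = 2·5; sub 6 for 5: 2·6; = 12; G_2 = 12−1 = 11
step 2: 11 = 6 + 5; sub 7 for 6: 7 + 5; = 12; G_3 = 12−1 = 11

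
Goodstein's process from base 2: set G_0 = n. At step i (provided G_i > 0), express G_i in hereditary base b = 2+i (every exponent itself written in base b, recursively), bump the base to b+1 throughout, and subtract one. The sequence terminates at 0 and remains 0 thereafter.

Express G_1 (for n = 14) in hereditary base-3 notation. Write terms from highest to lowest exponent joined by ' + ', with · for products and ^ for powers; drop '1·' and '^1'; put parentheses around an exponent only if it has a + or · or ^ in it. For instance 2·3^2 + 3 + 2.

base 2: 14 = 2^(2 + 1) + 2^2 + 2; at 3: 3^(3 + 1) + 3^3 + 3 = 111; next = 110
base 3: 110 = 3^(3 + 1) + 3^3 + 2; at 4: 4^(4 + 1) + 4^4 + 2 = 1282; next = 1281

3^(3 + 1) + 3^3 + 2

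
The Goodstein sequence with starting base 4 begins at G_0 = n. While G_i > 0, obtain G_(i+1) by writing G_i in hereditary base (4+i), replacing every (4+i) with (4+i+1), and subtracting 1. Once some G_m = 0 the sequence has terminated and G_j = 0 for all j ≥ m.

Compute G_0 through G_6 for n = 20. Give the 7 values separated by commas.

20, 29, 39, 51, 65, 81, 99

step 0: 20 = 4^2 + 4; sub 5 for 4: 5^2 + 5; = 30; G_1 = 30−1 = 29
step 1: 29 = 5^2 + 4; sub 6 for 5: 6^2 + 4; = 40; G_2 = 40−1 = 39
step 2: 39 = 6^2 + 3; sub 7 for 6: 7^2 + 3; = 52; G_3 = 52−1 = 51
step 3: 51 = 7^2 + 2; sub 8 for 7: 8^2 + 2; = 66; G_4 = 66−1 = 65
step 4: 65 = 8^2 + 1; sub 9 for 8: 9^2 + 1; = 82; G_5 = 82−1 = 81
step 5: 81 = 9^2; sub 10 for 9: 10^2; = 100; G_6 = 100−1 = 99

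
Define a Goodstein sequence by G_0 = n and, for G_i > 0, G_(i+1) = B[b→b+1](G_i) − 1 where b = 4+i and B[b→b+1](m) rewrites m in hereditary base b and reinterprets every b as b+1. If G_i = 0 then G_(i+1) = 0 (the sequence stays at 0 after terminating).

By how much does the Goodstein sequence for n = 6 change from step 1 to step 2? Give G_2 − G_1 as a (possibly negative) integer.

0

base 4: 6 = 4 + 2; at 5: 5 + 2 = 7; next = 6
base 5: 6 = 5 + 1; at 6: 6 + 1 = 7; next = 6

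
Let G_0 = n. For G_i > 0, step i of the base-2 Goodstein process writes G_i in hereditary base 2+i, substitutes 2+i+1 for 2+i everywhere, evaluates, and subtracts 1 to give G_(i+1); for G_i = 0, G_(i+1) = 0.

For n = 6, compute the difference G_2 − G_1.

(0) 6|_2 = 2^2 + 2 ↦ 3^3 + 3|_3 = 30 ⇒ 29
(1) 29|_3 = 3^3 + 2 ↦ 4^4 + 2|_4 = 258 ⇒ 257

228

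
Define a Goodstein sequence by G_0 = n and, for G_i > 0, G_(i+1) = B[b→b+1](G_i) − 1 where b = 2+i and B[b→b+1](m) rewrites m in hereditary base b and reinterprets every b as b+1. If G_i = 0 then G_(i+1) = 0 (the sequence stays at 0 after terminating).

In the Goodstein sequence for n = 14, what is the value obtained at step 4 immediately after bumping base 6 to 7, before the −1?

G_0=14  [base 2] 2^(2 + 1) + 2^2 + 2  →[2↦3]→  3^(3 + 1) + 3^3 + 3 = 111  −1 ⇒ G_1=110
G_1=110  [base 3] 3^(3 + 1) + 3^3 + 2  →[3↦4]→  4^(4 + 1) + 4^4 + 2 = 1282  −1 ⇒ G_2=1281
G_2=1281  [base 4] 4^(4 + 1) + 4^4 + 1  →[4↦5]→  5^(5 + 1) + 5^5 + 1 = 18751  −1 ⇒ G_3=18750
G_3=18750  [base 5] 5^(5 + 1) + 5^5  →[5↦6]→  6^(6 + 1) + 6^6 = 326592  −1 ⇒ G_4=326591
G_4=326591  [base 6] 6^(6 + 1) + 5·6^5 + 5·6^4 + 5·6^3 + 5·6^2 + 5·6 + 5  →[6↦7]→  7^(7 + 1) + 5·7^5 + 5·7^4 + 5·7^3 + 5·7^2 + 5·7 + 5 = 5862841  −1 ⇒ G_5=5862840

5862841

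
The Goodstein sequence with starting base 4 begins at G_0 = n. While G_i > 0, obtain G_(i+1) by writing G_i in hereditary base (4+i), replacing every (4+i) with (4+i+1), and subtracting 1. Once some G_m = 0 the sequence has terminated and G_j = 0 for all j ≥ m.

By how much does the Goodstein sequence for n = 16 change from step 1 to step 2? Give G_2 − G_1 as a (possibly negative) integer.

base 4: 16 = 4^2; at 5: 5^2 = 25; next = 24
base 5: 24 = 4·5 + 4; at 6: 4·6 + 4 = 28; next = 27

3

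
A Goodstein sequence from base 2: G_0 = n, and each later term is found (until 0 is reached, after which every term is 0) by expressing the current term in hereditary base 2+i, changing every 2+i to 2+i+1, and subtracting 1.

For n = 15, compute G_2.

1283

G_0 = 15. HB_2(15) = 2^(2 + 1) + 2^2 + 2 + 1. Bump = 112. G_1 = 111.
G_1 = 111. HB_3(111) = 3^(3 + 1) + 3^3 + 3. Bump = 1284. G_2 = 1283.
G_2 = 1283. HB_4(1283) = 4^(4 + 1) + 4^4 + 3. Bump = 18753. G_3 = 18752.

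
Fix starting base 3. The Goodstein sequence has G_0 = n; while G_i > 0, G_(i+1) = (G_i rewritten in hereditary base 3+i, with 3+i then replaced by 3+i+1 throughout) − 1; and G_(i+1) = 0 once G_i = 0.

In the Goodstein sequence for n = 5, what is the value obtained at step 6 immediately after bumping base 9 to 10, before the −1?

step 0: 5 = 3 + 2; sub 4 for 3: 4 + 2; = 6; G_1 = 6−1 = 5
step 1: 5 = 4 + 1; sub 5 for 4: 5 + 1; = 6; G_2 = 6−1 = 5
step 2: 5 = 5; sub 6 for 5: 6; = 6; G_3 = 6−1 = 5
step 3: 5 = 5; sub 7 for 6: 5; = 5; G_4 = 5−1 = 4
step 4: 4 = 4; sub 8 for 7: 4; = 4; G_5 = 4−1 = 3
step 5: 3 = 3; sub 9 for 8: 3; = 3; G_6 = 3−1 = 2

2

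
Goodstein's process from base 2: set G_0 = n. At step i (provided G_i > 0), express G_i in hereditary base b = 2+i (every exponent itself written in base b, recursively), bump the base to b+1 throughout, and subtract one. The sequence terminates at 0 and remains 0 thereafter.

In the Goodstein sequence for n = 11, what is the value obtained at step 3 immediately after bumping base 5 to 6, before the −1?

279938

i=0: 11 = 2^(2 + 1) + 2 + 1 (b=2); 2→3: 3^(3 + 1) + 3 + 1 = 85; 85−1 = 84
i=1: 84 = 3^(3 + 1) + 3 (b=3); 3→4: 4^(4 + 1) + 4 = 1028; 1028−1 = 1027
i=2: 1027 = 4^(4 + 1) + 3 (b=4); 4→5: 5^(5 + 1) + 3 = 15628; 15628−1 = 15627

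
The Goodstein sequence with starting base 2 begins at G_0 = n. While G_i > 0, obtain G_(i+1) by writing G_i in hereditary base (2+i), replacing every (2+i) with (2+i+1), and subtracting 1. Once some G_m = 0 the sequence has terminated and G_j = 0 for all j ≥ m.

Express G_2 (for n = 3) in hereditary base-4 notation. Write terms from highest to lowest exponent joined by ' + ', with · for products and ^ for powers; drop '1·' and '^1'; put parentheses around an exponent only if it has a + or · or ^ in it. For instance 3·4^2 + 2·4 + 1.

3

i=0: 3 = 2 + 1 (b=2); 2→3: 3 + 1 = 4; 4−1 = 3
i=1: 3 = 3 (b=3); 3→4: 4 = 4; 4−1 = 3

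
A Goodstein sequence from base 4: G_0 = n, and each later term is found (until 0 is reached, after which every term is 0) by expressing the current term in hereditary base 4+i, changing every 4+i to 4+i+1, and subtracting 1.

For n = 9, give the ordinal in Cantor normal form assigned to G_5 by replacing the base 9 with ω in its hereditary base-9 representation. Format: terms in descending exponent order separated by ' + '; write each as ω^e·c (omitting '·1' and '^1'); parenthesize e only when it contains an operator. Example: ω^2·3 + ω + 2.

ω + 2

G_0=9  [base 4] 2·4 + 1  →[4↦5]→  2·5 + 1 = 11  −1 ⇒ G_1=10
G_1=10  [base 5] 2·5  →[5↦6]→  2·6 = 12  −1 ⇒ G_2=11
G_2=11  [base 6] 6 + 5  →[6↦7]→  7 + 5 = 12  −1 ⇒ G_3=11
G_3=11  [base 7] 7 + 4  →[7↦8]→  8 + 4 = 12  −1 ⇒ G_4=11
G_4=11  [base 8] 8 + 3  →[8↦9]→  9 + 3 = 12  −1 ⇒ G_5=11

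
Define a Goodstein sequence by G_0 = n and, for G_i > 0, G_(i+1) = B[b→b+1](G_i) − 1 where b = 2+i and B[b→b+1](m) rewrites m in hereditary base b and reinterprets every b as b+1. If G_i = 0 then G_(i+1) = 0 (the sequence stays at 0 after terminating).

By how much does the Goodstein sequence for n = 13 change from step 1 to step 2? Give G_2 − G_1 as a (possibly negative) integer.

1171

base 2: 13 = 2^(2 + 1) + 2^2 + 1; at 3: 3^(3 + 1) + 3^3 + 1 = 109; next = 108
base 3: 108 = 3^(3 + 1) + 3^3; at 4: 4^(4 + 1) + 4^4 = 1280; next = 1279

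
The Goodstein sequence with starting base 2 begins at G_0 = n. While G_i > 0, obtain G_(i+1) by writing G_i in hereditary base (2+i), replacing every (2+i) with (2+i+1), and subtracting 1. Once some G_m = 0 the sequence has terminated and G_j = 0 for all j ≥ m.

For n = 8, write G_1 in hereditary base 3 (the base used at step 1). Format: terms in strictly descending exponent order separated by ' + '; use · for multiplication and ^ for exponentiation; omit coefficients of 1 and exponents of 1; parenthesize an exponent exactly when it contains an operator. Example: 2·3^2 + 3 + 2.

2·3^3 + 2·3^2 + 2·3 + 2

8 —HB2→ 2^(2 + 1) —bump→ 3^(3 + 1) = 81 —(−1)→ 80
80 —HB3→ 2·3^3 + 2·3^2 + 2·3 + 2 —bump→ 2·4^4 + 2·4^2 + 2·4 + 2 = 554 —(−1)→ 553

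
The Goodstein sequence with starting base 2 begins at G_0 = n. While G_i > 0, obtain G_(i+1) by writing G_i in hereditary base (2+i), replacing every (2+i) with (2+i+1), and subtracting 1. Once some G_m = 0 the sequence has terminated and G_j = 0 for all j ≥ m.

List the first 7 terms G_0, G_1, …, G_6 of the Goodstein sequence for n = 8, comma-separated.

8, 80, 553, 6310, 93395, 1647195, 33554571

[0] 8 ≡ 2^(2 + 1) (base 2). Lift 3: 81. −1: 80.
[1] 80 ≡ 2·3^3 + 2·3^2 + 2·3 + 2 (base 3). Lift 4: 554. −1: 553.
[2] 553 ≡ 2·4^4 + 2·4^2 + 2·4 + 1 (base 4). Lift 5: 6311. −1: 6310.
[3] 6310 ≡ 2·5^5 + 2·5^2 + 2·5 (base 5). Lift 6: 93396. −1: 93395.
[4] 93395 ≡ 2·6^6 + 2·6^2 + 6 + 5 (base 6). Lift 7: 1647196. −1: 1647195.
[5] 1647195 ≡ 2·7^7 + 2·7^2 + 7 + 4 (base 7). Lift 8: 33554572. −1: 33554571.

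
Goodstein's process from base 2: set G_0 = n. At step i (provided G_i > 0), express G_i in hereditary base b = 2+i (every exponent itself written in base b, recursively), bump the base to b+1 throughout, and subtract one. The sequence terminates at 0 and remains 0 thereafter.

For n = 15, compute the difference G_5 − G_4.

base 2: 15 = 2^(2 + 1) + 2^2 + 2 + 1; at 3: 3^(3 + 1) + 3^3 + 3 + 1 = 112; next = 111
base 3: 111 = 3^(3 + 1) + 3^3 + 3; at 4: 4^(4 + 1) + 4^4 + 4 = 1284; next = 1283
base 4: 1283 = 4^(4 + 1) + 4^4 + 3; at 5: 5^(5 + 1) + 5^5 + 3 = 18753; next = 18752
base 5: 18752 = 5^(5 + 1) + 5^5 + 2; at 6: 6^(6 + 1) + 6^6 + 2 = 326594; next = 326593
base 6: 326593 = 6^(6 + 1) + 6^6 + 1; at 7: 7^(7 + 1) + 7^7 + 1 = 6588345; next = 6588344

6261751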